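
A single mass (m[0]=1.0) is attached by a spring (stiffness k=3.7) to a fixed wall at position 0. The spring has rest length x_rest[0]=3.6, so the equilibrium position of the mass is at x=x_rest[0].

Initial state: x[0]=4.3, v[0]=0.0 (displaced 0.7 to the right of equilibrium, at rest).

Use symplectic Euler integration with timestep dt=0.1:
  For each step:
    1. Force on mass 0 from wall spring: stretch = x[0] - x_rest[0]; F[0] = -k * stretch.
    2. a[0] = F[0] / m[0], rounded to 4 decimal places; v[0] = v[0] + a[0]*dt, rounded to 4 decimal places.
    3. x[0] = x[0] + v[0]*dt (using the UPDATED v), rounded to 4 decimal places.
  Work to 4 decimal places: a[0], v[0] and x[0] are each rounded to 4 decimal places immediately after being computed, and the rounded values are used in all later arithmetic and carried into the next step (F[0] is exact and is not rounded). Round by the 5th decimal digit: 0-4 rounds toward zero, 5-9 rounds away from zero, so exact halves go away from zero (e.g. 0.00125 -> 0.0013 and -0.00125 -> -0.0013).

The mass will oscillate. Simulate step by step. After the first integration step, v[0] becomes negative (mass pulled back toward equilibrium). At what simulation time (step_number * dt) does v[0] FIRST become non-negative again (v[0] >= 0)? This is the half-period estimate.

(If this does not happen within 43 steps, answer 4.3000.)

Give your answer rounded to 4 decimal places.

Step 0: x=[4.3000] v=[0.0000]
Step 1: x=[4.2741] v=[-0.2590]
Step 2: x=[4.2233] v=[-0.5084]
Step 3: x=[4.1494] v=[-0.7390]
Step 4: x=[4.0552] v=[-0.9423]
Step 5: x=[3.9441] v=[-1.1107]
Step 6: x=[3.8203] v=[-1.2380]
Step 7: x=[3.6884] v=[-1.3195]
Step 8: x=[3.5532] v=[-1.3522]
Step 9: x=[3.4197] v=[-1.3349]
Step 10: x=[3.2929] v=[-1.2682]
Step 11: x=[3.1774] v=[-1.1546]
Step 12: x=[3.0776] v=[-0.9982]
Step 13: x=[2.9971] v=[-0.8049]
Step 14: x=[2.9389] v=[-0.5818]
Step 15: x=[2.9052] v=[-0.3372]
Step 16: x=[2.8972] v=[-0.0801]
Step 17: x=[2.9152] v=[0.1799]
First v>=0 after going negative at step 17, time=1.7000

Answer: 1.7000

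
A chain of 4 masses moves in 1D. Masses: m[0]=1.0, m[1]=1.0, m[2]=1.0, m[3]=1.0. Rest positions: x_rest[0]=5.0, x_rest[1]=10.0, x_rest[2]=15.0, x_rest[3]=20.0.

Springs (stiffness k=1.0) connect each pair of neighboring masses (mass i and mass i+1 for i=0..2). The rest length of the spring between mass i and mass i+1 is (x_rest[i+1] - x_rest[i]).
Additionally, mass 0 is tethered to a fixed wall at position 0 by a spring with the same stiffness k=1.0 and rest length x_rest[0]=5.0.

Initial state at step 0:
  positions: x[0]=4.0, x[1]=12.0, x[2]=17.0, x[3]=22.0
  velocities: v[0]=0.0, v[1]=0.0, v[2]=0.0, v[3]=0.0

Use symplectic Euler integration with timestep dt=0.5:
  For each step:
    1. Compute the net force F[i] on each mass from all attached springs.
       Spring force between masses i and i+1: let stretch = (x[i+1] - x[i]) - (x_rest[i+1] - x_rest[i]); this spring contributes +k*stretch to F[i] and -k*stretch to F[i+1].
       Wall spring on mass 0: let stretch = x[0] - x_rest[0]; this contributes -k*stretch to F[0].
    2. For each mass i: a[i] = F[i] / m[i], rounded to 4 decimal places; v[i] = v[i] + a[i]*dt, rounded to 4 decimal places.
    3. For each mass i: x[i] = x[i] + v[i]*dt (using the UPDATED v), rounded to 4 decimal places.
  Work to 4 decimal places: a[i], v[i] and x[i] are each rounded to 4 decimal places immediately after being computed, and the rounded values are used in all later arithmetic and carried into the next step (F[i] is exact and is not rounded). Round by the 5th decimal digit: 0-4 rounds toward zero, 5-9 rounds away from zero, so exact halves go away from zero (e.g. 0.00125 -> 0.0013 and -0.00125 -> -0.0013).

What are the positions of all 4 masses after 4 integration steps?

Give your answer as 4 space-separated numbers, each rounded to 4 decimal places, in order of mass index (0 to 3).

Answer: 6.8047 10.6094 15.6680 21.7461

Derivation:
Step 0: x=[4.0000 12.0000 17.0000 22.0000] v=[0.0000 0.0000 0.0000 0.0000]
Step 1: x=[5.0000 11.2500 17.0000 22.0000] v=[2.0000 -1.5000 0.0000 0.0000]
Step 2: x=[6.3125 10.3750 16.8125 22.0000] v=[2.6250 -1.7500 -0.3750 0.0000]
Step 3: x=[7.0625 10.0938 16.3125 21.9531] v=[1.5000 -0.5625 -1.0000 -0.0938]
Step 4: x=[6.8047 10.6094 15.6680 21.7461] v=[-0.5156 1.0312 -1.2891 -0.4141]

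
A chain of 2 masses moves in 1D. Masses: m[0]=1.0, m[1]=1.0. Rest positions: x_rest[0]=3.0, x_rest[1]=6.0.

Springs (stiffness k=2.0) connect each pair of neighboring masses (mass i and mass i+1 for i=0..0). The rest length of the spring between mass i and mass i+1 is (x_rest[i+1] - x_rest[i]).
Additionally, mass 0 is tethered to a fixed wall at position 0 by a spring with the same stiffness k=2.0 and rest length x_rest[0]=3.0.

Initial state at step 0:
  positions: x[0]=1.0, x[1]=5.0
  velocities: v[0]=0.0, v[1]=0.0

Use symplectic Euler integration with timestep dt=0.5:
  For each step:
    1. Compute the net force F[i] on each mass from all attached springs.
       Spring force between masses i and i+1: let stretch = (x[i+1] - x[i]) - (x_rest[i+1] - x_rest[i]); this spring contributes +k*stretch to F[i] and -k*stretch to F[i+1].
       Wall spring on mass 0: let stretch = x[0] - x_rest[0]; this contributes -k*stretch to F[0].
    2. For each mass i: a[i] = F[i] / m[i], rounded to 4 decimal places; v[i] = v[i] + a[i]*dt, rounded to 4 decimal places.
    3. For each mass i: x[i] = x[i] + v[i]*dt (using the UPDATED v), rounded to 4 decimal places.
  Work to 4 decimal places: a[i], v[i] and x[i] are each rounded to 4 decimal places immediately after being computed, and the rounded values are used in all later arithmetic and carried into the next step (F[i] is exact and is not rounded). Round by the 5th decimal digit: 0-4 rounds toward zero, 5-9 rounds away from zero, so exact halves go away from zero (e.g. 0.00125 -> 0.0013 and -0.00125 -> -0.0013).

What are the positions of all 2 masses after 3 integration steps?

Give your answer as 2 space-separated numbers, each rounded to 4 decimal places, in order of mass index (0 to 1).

Answer: 3.5000 5.6250

Derivation:
Step 0: x=[1.0000 5.0000] v=[0.0000 0.0000]
Step 1: x=[2.5000 4.5000] v=[3.0000 -1.0000]
Step 2: x=[3.7500 4.5000] v=[2.5000 0.0000]
Step 3: x=[3.5000 5.6250] v=[-0.5000 2.2500]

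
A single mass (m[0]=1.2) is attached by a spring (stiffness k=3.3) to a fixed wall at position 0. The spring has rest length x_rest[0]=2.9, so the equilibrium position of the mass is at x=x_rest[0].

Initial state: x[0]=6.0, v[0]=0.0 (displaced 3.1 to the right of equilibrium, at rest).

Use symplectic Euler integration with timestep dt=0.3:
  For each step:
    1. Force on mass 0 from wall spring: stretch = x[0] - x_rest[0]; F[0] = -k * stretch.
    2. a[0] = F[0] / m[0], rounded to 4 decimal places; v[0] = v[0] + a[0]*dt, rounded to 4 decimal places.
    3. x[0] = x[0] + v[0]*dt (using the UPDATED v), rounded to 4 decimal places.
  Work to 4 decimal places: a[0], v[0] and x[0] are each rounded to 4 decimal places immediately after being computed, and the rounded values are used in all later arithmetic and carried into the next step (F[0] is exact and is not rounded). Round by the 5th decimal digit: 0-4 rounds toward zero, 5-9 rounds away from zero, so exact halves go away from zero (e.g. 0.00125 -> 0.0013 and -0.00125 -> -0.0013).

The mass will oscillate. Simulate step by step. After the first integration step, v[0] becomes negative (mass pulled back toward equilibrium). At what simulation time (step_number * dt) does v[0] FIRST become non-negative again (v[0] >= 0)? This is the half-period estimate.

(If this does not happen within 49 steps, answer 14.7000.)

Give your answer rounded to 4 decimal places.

Answer: 2.1000

Derivation:
Step 0: x=[6.0000] v=[0.0000]
Step 1: x=[5.2328] v=[-2.5575]
Step 2: x=[3.8882] v=[-4.4821]
Step 3: x=[2.2990] v=[-5.2974]
Step 4: x=[0.8585] v=[-4.8016]
Step 5: x=[-0.0767] v=[-3.1174]
Step 6: x=[-0.2752] v=[-0.6616]
Step 7: x=[0.3122] v=[1.9579]
First v>=0 after going negative at step 7, time=2.1000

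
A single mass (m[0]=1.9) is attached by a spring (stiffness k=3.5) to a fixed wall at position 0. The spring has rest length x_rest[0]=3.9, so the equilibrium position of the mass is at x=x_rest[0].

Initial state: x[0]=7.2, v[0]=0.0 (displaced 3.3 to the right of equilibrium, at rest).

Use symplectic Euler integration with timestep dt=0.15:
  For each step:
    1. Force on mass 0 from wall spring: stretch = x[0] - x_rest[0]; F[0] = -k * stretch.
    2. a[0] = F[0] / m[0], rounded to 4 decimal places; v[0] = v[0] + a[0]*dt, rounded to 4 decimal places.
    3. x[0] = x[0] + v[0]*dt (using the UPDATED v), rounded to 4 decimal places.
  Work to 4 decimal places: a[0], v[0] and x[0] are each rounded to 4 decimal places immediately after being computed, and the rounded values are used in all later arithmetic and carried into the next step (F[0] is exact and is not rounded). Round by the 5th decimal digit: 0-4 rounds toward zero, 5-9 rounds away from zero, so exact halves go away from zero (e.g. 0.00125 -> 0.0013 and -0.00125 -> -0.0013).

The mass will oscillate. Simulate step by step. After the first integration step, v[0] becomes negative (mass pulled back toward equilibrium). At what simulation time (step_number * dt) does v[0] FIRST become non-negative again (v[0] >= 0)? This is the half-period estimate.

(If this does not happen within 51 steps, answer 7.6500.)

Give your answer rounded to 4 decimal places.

Step 0: x=[7.2000] v=[0.0000]
Step 1: x=[7.0632] v=[-0.9118]
Step 2: x=[6.7953] v=[-1.7858]
Step 3: x=[6.4074] v=[-2.5858]
Step 4: x=[5.9156] v=[-3.2786]
Step 5: x=[5.3403] v=[-3.8355]
Step 6: x=[4.7053] v=[-4.2335]
Step 7: x=[4.0369] v=[-4.4560]
Step 8: x=[3.3628] v=[-4.4938]
Step 9: x=[2.7110] v=[-4.3454]
Step 10: x=[2.1085] v=[-4.0169]
Step 11: x=[1.5802] v=[-3.5219]
Step 12: x=[1.1481] v=[-2.8809]
Step 13: x=[0.8300] v=[-2.1205]
Step 14: x=[0.6392] v=[-1.2722]
Step 15: x=[0.5835] v=[-0.3712]
Step 16: x=[0.6653] v=[0.5452]
First v>=0 after going negative at step 16, time=2.4000

Answer: 2.4000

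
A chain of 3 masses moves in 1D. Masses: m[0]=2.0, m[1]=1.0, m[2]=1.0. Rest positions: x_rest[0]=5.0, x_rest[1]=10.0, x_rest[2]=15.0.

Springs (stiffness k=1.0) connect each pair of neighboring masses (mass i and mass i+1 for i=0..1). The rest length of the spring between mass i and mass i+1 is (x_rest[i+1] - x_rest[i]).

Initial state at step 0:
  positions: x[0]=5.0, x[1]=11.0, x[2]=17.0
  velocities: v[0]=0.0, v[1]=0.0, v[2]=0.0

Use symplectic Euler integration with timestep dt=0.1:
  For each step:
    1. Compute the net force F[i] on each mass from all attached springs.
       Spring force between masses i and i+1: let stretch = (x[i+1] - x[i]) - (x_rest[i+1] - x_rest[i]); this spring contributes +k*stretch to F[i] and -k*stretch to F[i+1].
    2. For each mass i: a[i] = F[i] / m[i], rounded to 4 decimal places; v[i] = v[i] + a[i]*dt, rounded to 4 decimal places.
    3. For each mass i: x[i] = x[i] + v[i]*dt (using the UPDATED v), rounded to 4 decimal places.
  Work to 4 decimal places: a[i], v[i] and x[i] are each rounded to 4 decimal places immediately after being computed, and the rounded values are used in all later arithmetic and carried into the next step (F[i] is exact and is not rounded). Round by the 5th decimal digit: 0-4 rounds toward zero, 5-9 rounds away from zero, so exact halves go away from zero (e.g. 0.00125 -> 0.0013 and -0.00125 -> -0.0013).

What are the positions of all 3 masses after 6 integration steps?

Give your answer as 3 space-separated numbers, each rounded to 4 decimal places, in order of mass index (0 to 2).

Answer: 5.1033 10.9967 16.7969

Derivation:
Step 0: x=[5.0000 11.0000 17.0000] v=[0.0000 0.0000 0.0000]
Step 1: x=[5.0050 11.0000 16.9900] v=[0.0500 0.0000 -0.1000]
Step 2: x=[5.0150 11.0000 16.9701] v=[0.0998 -0.0005 -0.1990]
Step 3: x=[5.0299 10.9998 16.9405] v=[0.1491 -0.0020 -0.2960]
Step 4: x=[5.0497 10.9993 16.9015] v=[0.1976 -0.0049 -0.3901]
Step 5: x=[5.0742 10.9983 16.8535] v=[0.2451 -0.0096 -0.4803]
Step 6: x=[5.1033 10.9967 16.7969] v=[0.2913 -0.0165 -0.5658]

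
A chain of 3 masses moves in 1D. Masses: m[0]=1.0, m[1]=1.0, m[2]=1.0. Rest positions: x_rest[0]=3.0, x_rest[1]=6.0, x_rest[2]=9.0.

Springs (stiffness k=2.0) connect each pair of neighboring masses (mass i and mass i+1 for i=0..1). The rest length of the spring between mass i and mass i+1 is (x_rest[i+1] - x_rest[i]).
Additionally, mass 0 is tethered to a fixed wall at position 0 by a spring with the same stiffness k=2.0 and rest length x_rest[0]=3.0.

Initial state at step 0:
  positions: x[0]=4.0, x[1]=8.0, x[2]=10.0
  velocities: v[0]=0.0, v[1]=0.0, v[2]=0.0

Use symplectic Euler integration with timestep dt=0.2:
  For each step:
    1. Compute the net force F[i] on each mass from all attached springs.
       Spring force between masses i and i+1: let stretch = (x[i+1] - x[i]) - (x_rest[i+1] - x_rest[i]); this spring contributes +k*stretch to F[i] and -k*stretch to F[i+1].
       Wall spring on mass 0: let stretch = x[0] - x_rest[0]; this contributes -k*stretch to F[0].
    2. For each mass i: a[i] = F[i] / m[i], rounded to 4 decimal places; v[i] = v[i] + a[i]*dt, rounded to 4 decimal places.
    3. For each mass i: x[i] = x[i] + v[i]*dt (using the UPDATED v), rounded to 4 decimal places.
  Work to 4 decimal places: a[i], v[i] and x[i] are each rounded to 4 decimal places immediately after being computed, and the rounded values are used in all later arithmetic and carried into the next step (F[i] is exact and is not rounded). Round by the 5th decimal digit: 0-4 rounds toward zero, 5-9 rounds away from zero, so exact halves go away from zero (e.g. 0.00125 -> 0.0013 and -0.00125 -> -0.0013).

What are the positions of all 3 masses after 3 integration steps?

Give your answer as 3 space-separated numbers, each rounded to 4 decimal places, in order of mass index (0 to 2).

Step 0: x=[4.0000 8.0000 10.0000] v=[0.0000 0.0000 0.0000]
Step 1: x=[4.0000 7.8400 10.0800] v=[0.0000 -0.8000 0.4000]
Step 2: x=[3.9872 7.5520 10.2208] v=[-0.0640 -1.4400 0.7040]
Step 3: x=[3.9406 7.1923 10.3881] v=[-0.2330 -1.7984 0.8365]

Answer: 3.9406 7.1923 10.3881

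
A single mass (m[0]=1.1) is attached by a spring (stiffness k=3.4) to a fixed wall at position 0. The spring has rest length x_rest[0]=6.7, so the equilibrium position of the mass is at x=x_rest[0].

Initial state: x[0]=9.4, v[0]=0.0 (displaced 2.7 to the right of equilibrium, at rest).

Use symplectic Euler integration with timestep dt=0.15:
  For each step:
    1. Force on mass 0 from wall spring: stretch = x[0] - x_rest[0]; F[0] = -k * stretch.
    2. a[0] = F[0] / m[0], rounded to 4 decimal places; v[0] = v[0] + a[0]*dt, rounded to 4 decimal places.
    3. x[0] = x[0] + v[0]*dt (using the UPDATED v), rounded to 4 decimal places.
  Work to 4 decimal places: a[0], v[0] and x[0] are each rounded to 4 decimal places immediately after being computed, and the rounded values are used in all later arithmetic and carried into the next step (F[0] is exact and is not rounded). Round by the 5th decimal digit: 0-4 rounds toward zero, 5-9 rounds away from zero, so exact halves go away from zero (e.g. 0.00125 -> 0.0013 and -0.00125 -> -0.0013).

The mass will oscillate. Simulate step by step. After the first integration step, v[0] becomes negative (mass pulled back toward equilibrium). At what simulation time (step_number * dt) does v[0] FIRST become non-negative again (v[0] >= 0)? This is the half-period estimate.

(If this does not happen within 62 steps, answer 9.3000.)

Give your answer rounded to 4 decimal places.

Answer: 1.8000

Derivation:
Step 0: x=[9.4000] v=[0.0000]
Step 1: x=[9.2122] v=[-1.2518]
Step 2: x=[8.8497] v=[-2.4166]
Step 3: x=[8.3377] v=[-3.4133]
Step 4: x=[7.7118] v=[-4.1726]
Step 5: x=[7.0155] v=[-4.6417]
Step 6: x=[6.2973] v=[-4.7880]
Step 7: x=[5.6071] v=[-4.6013]
Step 8: x=[4.9929] v=[-4.0946]
Step 9: x=[4.4974] v=[-3.3031]
Step 10: x=[4.1551] v=[-2.2819]
Step 11: x=[3.9898] v=[-1.1020]
Step 12: x=[4.0130] v=[0.1546]
First v>=0 after going negative at step 12, time=1.8000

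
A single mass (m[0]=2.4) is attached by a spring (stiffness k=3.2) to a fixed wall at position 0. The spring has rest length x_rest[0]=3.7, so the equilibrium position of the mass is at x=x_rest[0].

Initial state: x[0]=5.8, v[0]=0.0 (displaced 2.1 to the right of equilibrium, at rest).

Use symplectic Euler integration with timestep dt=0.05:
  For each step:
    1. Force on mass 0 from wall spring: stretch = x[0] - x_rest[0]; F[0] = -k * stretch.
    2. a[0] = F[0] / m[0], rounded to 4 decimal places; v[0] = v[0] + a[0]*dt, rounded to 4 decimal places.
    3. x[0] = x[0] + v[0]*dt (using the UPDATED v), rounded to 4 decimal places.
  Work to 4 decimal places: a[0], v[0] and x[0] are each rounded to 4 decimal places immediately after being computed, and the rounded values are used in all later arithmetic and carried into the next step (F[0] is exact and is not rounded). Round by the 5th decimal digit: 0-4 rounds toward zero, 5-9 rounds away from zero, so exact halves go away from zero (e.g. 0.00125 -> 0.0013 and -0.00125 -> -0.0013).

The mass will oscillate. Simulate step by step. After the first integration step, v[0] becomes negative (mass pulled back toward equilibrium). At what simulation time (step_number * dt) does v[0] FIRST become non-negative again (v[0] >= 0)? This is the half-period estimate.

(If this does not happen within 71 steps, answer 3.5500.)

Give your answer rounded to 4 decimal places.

Step 0: x=[5.8000] v=[0.0000]
Step 1: x=[5.7930] v=[-0.1400]
Step 2: x=[5.7790] v=[-0.2795]
Step 3: x=[5.7581] v=[-0.4181]
Step 4: x=[5.7303] v=[-0.5553]
Step 5: x=[5.6958] v=[-0.6907]
Step 6: x=[5.6546] v=[-0.8238]
Step 7: x=[5.6069] v=[-0.9541]
Step 8: x=[5.5528] v=[-1.0812]
Step 9: x=[5.4926] v=[-1.2047]
Step 10: x=[5.4264] v=[-1.3242]
Step 11: x=[5.3544] v=[-1.4393]
Step 12: x=[5.2769] v=[-1.5496]
Step 13: x=[5.1942] v=[-1.6547]
Step 14: x=[5.1065] v=[-1.7543]
Step 15: x=[5.0141] v=[-1.8481]
Step 16: x=[4.9173] v=[-1.9357]
Step 17: x=[4.8165] v=[-2.0169]
Step 18: x=[4.7119] v=[-2.0913]
Step 19: x=[4.6040] v=[-2.1588]
Step 20: x=[4.4930] v=[-2.2191]
Step 21: x=[4.3794] v=[-2.2720]
Step 22: x=[4.2635] v=[-2.3173]
Step 23: x=[4.1458] v=[-2.3549]
Step 24: x=[4.0266] v=[-2.3846]
Step 25: x=[3.9063] v=[-2.4064]
Step 26: x=[3.7853] v=[-2.4202]
Step 27: x=[3.6640] v=[-2.4259]
Step 28: x=[3.5428] v=[-2.4235]
Step 29: x=[3.4222] v=[-2.4130]
Step 30: x=[3.3025] v=[-2.3945]
Step 31: x=[3.1841] v=[-2.3680]
Step 32: x=[3.0674] v=[-2.3336]
Step 33: x=[2.9528] v=[-2.2914]
Step 34: x=[2.8407] v=[-2.2416]
Step 35: x=[2.7315] v=[-2.1843]
Step 36: x=[2.6255] v=[-2.1197]
Step 37: x=[2.5231] v=[-2.0481]
Step 38: x=[2.4246] v=[-1.9696]
Step 39: x=[2.3304] v=[-1.8846]
Step 40: x=[2.2407] v=[-1.7933]
Step 41: x=[2.1559] v=[-1.6960]
Step 42: x=[2.0762] v=[-1.5931]
Step 43: x=[2.0020] v=[-1.4848]
Step 44: x=[1.9334] v=[-1.3716]
Step 45: x=[1.8707] v=[-1.2538]
Step 46: x=[1.8141] v=[-1.1318]
Step 47: x=[1.7638] v=[-1.0061]
Step 48: x=[1.7200] v=[-0.8770]
Step 49: x=[1.6828] v=[-0.7450]
Step 50: x=[1.6523] v=[-0.6105]
Step 51: x=[1.6286] v=[-0.4740]
Step 52: x=[1.6118] v=[-0.3359]
Step 53: x=[1.6020] v=[-0.1967]
Step 54: x=[1.5992] v=[-0.0568]
Step 55: x=[1.6034] v=[0.0833]
First v>=0 after going negative at step 55, time=2.7500

Answer: 2.7500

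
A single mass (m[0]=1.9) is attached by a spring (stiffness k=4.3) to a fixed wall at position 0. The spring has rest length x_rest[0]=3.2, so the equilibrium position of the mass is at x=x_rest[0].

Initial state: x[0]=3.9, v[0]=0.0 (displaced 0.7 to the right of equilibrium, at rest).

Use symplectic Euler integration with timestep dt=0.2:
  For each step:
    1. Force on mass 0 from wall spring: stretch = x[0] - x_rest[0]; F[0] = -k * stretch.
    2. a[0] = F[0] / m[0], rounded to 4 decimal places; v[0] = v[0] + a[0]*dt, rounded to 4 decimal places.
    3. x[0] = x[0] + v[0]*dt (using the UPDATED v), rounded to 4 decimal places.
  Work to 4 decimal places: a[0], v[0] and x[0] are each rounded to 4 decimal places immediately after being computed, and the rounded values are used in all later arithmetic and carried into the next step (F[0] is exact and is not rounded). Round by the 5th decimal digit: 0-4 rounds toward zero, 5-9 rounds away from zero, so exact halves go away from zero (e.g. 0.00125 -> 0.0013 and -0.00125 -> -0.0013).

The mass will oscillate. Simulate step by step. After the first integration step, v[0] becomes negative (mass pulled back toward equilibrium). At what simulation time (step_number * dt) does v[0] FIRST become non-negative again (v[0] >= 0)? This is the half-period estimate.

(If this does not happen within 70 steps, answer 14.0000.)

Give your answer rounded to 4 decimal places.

Step 0: x=[3.9000] v=[0.0000]
Step 1: x=[3.8366] v=[-0.3168]
Step 2: x=[3.7156] v=[-0.6049]
Step 3: x=[3.5479] v=[-0.8383]
Step 4: x=[3.3487] v=[-0.9958]
Step 5: x=[3.1361] v=[-1.0631]
Step 6: x=[2.9293] v=[-1.0342]
Step 7: x=[2.7470] v=[-0.9117]
Step 8: x=[2.6057] v=[-0.7067]
Step 9: x=[2.5182] v=[-0.4377]
Step 10: x=[2.4924] v=[-0.1291]
Step 11: x=[2.5306] v=[0.1912]
First v>=0 after going negative at step 11, time=2.2000

Answer: 2.2000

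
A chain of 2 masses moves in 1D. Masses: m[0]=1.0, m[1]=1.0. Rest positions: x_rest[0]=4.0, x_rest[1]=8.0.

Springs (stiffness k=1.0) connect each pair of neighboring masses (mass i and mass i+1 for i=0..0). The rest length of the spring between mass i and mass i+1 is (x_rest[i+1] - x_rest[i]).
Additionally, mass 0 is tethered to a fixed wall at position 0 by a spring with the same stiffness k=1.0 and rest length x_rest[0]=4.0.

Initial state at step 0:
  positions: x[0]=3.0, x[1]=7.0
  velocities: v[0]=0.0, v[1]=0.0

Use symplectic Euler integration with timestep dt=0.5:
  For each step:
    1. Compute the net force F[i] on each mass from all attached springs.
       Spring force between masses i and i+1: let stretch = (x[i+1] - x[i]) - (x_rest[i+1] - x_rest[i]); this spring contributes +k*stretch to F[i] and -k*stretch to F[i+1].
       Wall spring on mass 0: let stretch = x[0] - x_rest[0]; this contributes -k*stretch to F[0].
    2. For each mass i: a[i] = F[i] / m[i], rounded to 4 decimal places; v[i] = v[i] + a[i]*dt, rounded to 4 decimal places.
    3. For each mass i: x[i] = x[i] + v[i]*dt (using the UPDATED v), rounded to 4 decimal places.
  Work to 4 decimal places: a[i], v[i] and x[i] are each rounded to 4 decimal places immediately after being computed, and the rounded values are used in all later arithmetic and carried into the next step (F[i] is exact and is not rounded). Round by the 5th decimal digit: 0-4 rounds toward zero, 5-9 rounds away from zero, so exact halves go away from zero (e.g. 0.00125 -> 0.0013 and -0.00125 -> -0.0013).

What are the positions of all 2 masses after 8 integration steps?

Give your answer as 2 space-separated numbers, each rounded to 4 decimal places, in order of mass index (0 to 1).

Step 0: x=[3.0000 7.0000] v=[0.0000 0.0000]
Step 1: x=[3.2500 7.0000] v=[0.5000 0.0000]
Step 2: x=[3.6250 7.0625] v=[0.7500 0.1250]
Step 3: x=[3.9532 7.2657] v=[0.6563 0.4063]
Step 4: x=[4.1212 7.6408] v=[0.3360 0.7501]
Step 5: x=[4.1388 8.1360] v=[0.0352 0.9903]
Step 6: x=[4.1210 8.6319] v=[-0.0356 0.9917]
Step 7: x=[4.2007 9.0001] v=[0.1594 0.7363]
Step 8: x=[4.4301 9.1684] v=[0.4588 0.3366]

Answer: 4.4301 9.1684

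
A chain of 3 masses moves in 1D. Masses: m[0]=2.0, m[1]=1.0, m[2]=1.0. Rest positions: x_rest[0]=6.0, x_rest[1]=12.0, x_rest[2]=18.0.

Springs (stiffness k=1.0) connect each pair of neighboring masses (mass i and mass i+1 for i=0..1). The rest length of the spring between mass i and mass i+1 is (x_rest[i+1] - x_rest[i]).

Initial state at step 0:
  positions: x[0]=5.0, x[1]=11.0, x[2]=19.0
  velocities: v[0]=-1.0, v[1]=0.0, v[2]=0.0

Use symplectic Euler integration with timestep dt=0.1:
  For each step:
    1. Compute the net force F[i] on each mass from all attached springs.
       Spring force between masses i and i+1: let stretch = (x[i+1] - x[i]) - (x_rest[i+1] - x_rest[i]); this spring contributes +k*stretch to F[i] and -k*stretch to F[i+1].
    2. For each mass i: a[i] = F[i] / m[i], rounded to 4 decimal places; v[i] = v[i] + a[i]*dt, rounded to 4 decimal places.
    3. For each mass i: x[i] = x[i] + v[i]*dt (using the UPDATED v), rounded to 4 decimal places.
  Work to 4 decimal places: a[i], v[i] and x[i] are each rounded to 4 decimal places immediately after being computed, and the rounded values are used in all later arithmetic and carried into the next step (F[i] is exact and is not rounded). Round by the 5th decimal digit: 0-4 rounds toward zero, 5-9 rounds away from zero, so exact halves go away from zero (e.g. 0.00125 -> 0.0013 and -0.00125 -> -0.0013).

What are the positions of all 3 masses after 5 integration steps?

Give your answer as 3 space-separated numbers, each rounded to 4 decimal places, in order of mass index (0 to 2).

Answer: 4.5132 11.2599 18.7135

Derivation:
Step 0: x=[5.0000 11.0000 19.0000] v=[-1.0000 0.0000 0.0000]
Step 1: x=[4.9000 11.0200 18.9800] v=[-1.0000 0.2000 -0.2000]
Step 2: x=[4.8006 11.0584 18.9404] v=[-0.9940 0.3840 -0.3960]
Step 3: x=[4.7025 11.1130 18.8820] v=[-0.9811 0.5464 -0.5842]
Step 4: x=[4.6064 11.1812 18.8059] v=[-0.9606 0.6823 -0.7611]
Step 5: x=[4.5132 11.2599 18.7135] v=[-0.9319 0.7873 -0.9236]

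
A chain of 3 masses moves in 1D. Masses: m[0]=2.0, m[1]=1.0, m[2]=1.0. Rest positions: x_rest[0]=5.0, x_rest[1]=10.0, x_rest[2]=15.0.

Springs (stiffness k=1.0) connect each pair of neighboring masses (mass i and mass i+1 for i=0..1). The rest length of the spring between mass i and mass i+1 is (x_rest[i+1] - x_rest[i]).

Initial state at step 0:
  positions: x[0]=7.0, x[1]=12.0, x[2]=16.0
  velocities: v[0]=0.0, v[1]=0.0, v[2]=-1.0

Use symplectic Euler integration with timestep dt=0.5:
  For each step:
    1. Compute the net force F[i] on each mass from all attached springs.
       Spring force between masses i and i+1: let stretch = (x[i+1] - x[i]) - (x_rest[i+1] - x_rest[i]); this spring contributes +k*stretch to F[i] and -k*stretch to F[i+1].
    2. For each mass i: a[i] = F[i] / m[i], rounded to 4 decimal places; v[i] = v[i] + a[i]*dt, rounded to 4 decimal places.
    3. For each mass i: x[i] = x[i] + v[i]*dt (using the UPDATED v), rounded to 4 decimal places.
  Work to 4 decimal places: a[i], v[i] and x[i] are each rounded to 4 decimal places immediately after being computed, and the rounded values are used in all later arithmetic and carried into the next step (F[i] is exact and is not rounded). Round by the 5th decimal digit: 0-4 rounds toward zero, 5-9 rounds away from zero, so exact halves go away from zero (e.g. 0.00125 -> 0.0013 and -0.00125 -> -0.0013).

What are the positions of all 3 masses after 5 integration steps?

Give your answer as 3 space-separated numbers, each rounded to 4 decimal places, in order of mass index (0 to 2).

Answer: 6.2771 10.8482 16.0981

Derivation:
Step 0: x=[7.0000 12.0000 16.0000] v=[0.0000 0.0000 -1.0000]
Step 1: x=[7.0000 11.7500 15.7500] v=[0.0000 -0.5000 -0.5000]
Step 2: x=[6.9688 11.3125 15.7500] v=[-0.0625 -0.8750 0.0000]
Step 3: x=[6.8555 10.8985 15.8907] v=[-0.2266 -0.8281 0.2813]
Step 4: x=[6.6226 10.7218 16.0333] v=[-0.4659 -0.3535 0.2852]
Step 5: x=[6.2771 10.8482 16.0981] v=[-0.6911 0.2527 0.1295]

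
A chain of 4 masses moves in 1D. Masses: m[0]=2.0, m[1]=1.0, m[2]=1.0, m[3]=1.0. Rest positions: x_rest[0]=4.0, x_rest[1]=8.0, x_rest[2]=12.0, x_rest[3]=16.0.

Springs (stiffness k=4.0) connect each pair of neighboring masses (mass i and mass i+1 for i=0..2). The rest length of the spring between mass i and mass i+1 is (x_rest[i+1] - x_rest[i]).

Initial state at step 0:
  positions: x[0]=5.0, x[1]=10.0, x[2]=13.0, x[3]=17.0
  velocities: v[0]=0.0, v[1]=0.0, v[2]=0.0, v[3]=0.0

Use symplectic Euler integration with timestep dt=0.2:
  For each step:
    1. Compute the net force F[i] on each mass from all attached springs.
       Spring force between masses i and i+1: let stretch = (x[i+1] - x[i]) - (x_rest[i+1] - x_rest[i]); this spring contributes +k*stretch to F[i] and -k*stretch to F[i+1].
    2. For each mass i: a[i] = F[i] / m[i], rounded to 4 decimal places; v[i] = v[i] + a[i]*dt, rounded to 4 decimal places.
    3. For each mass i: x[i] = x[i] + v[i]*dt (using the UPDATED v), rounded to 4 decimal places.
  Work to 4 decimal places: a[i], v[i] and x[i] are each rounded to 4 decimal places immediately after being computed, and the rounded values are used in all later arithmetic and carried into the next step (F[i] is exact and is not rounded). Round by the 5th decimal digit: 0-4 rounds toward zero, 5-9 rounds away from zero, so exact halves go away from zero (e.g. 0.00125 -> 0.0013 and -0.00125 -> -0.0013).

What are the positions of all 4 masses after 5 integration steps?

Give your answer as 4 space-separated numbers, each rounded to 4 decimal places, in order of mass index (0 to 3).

Answer: 5.4123 8.5446 13.2004 17.4302

Derivation:
Step 0: x=[5.0000 10.0000 13.0000 17.0000] v=[0.0000 0.0000 0.0000 0.0000]
Step 1: x=[5.0800 9.6800 13.1600 17.0000] v=[0.4000 -1.6000 0.8000 0.0000]
Step 2: x=[5.2080 9.1808 13.3776 17.0256] v=[0.6400 -2.4960 1.0880 0.1280]
Step 3: x=[5.3338 8.7174 13.5074 17.1075] v=[0.6291 -2.3168 0.6490 0.4096]
Step 4: x=[5.4103 8.4791 13.4468 17.2534] v=[0.3825 -1.1917 -0.3029 0.7295]
Step 5: x=[5.4123 8.5446 13.2004 17.4302] v=[0.0100 0.3274 -1.2318 0.8842]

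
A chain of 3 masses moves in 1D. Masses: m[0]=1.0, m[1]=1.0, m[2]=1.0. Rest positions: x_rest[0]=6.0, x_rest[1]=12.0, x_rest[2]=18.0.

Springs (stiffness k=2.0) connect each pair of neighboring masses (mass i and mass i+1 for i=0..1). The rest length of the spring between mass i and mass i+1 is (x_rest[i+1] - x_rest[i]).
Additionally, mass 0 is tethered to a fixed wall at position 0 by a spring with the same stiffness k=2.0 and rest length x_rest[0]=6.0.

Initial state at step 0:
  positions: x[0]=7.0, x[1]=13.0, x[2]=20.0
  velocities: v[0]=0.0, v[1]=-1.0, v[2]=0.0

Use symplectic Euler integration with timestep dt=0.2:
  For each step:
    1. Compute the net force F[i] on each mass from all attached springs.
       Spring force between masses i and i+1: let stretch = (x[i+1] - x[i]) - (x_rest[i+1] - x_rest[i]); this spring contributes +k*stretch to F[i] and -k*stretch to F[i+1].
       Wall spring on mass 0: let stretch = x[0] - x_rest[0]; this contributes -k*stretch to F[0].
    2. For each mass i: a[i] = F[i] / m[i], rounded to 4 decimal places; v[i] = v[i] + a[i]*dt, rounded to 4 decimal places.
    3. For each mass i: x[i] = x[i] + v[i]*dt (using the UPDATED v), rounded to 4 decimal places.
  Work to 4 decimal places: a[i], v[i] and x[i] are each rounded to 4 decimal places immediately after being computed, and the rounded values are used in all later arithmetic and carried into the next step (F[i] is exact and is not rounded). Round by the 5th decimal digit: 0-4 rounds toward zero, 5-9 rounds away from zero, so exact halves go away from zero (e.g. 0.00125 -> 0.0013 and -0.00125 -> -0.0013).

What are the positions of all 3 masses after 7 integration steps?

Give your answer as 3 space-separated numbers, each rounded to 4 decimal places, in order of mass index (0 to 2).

Step 0: x=[7.0000 13.0000 20.0000] v=[0.0000 -1.0000 0.0000]
Step 1: x=[6.9200 12.8800 19.9200] v=[-0.4000 -0.6000 -0.4000]
Step 2: x=[6.7632 12.8464 19.7568] v=[-0.7840 -0.1680 -0.8160]
Step 3: x=[6.5520 12.8790 19.5208] v=[-1.0560 0.1629 -1.1802]
Step 4: x=[6.3228 12.9368 19.2334] v=[-1.1460 0.2888 -1.4369]
Step 5: x=[6.1169 12.9692 18.9223] v=[-1.0295 0.1618 -1.5555]
Step 6: x=[5.9698 12.9296 18.6150] v=[-0.7353 -0.1979 -1.5367]
Step 7: x=[5.9019 12.7881 18.3328] v=[-0.3393 -0.7077 -1.4109]

Answer: 5.9019 12.7881 18.3328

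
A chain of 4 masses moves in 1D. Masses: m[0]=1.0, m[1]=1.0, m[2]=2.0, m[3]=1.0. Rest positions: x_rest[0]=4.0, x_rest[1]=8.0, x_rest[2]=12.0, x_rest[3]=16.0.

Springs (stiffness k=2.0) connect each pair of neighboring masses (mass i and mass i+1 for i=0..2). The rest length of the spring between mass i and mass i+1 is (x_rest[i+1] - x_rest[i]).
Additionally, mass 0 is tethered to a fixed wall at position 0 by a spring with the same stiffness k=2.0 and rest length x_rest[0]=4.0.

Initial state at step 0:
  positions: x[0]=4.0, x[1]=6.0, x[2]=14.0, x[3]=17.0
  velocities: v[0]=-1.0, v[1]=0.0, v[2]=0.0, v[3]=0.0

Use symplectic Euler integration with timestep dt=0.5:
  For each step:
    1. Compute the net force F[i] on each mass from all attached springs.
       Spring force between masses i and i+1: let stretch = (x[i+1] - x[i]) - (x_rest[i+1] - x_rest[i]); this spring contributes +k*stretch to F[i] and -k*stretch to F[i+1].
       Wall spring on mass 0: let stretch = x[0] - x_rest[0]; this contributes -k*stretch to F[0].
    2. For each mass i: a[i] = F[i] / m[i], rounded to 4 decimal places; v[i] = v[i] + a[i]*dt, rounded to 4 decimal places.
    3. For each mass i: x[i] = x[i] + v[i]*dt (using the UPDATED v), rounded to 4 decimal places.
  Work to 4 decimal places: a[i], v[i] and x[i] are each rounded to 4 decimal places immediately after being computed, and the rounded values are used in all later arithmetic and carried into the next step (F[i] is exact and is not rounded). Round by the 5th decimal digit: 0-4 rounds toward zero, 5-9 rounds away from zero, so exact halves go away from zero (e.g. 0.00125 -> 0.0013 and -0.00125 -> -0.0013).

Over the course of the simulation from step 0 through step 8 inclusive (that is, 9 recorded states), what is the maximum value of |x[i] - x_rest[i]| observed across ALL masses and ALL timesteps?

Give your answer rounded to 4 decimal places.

Step 0: x=[4.0000 6.0000 14.0000 17.0000] v=[-1.0000 0.0000 0.0000 0.0000]
Step 1: x=[2.5000 9.0000 12.7500 17.5000] v=[-3.0000 6.0000 -2.5000 1.0000]
Step 2: x=[3.0000 10.6250 11.7500 17.6250] v=[1.0000 3.2500 -2.0000 0.2500]
Step 3: x=[5.8125 9.0000 11.9375 16.8125] v=[5.6250 -3.2500 0.3750 -1.6250]
Step 4: x=[7.3125 7.2500 12.6094 15.5625] v=[3.0000 -3.5000 1.3438 -2.5000]
Step 5: x=[5.1250 8.2110 12.6798 14.8360] v=[-4.3750 1.9219 0.1407 -1.4531]
Step 6: x=[1.9180 9.8634 12.1720 15.0314] v=[-6.4140 3.3047 -1.0156 0.3907]
Step 7: x=[1.7247 8.6974 11.8019 15.7971] v=[-0.3866 -2.3321 -0.7402 1.5313]
Step 8: x=[4.1554 5.5973 11.6545 16.5652] v=[4.8614 -6.2003 -0.2949 1.5361]
Max displacement = 3.3125

Answer: 3.3125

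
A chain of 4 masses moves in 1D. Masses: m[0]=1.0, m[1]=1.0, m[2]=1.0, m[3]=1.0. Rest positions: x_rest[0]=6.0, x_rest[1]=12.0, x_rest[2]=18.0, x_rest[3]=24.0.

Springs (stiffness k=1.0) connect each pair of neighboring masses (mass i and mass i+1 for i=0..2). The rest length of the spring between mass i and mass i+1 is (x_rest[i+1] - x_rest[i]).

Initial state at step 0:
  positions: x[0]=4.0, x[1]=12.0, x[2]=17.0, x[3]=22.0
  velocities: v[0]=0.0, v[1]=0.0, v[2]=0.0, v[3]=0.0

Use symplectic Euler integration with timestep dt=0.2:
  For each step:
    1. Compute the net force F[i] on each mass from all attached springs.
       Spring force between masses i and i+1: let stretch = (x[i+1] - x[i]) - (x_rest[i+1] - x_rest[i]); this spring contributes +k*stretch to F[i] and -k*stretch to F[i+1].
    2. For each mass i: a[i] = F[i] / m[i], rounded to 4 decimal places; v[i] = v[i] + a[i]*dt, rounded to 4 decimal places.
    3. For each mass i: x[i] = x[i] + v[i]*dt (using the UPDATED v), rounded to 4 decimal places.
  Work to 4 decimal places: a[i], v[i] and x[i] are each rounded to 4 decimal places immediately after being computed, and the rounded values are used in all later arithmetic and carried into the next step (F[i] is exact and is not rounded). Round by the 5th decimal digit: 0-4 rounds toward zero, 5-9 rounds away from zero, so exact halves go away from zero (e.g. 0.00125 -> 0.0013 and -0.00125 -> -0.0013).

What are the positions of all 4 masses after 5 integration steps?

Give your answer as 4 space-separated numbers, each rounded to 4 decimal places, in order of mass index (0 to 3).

Step 0: x=[4.0000 12.0000 17.0000 22.0000] v=[0.0000 0.0000 0.0000 0.0000]
Step 1: x=[4.0800 11.8800 17.0000 22.0400] v=[0.4000 -0.6000 0.0000 0.2000]
Step 2: x=[4.2320 11.6528 16.9968 22.1184] v=[0.7600 -1.1360 -0.0160 0.3920]
Step 3: x=[4.4408 11.3425 16.9847 22.2319] v=[1.0442 -1.5514 -0.0605 0.5677]
Step 4: x=[4.6857 10.9818 16.9568 22.3756] v=[1.2245 -1.8033 -0.1395 0.7183]
Step 5: x=[4.9424 10.6083 16.9067 22.5425] v=[1.2837 -1.8675 -0.2507 0.8345]

Answer: 4.9424 10.6083 16.9067 22.5425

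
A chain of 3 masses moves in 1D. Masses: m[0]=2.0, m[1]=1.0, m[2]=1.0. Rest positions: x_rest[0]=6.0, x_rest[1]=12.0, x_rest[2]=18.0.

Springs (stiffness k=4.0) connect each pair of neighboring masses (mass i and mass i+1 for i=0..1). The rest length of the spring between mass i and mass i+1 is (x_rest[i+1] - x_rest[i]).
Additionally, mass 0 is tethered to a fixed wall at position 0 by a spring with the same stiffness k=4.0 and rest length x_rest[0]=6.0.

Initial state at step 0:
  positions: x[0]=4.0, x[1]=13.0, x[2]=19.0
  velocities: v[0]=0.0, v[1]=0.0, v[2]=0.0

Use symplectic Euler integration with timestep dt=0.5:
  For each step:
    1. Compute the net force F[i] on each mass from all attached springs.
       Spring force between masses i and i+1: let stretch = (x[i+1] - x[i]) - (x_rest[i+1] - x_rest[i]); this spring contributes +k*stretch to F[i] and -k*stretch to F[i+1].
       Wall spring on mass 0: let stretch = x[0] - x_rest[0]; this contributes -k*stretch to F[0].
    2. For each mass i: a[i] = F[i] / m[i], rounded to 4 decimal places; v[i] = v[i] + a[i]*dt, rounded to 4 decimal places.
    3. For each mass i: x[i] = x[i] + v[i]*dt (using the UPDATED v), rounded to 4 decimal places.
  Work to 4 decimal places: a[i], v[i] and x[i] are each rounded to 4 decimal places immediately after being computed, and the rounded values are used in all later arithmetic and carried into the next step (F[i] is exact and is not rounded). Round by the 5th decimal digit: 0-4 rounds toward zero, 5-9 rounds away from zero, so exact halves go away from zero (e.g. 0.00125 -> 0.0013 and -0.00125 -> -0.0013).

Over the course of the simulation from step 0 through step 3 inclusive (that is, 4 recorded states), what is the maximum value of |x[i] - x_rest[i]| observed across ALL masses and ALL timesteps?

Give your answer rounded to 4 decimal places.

Answer: 2.5000

Derivation:
Step 0: x=[4.0000 13.0000 19.0000] v=[0.0000 0.0000 0.0000]
Step 1: x=[6.5000 10.0000 19.0000] v=[5.0000 -6.0000 0.0000]
Step 2: x=[7.5000 12.5000 16.0000] v=[2.0000 5.0000 -6.0000]
Step 3: x=[7.2500 13.5000 15.5000] v=[-0.5000 2.0000 -1.0000]
Max displacement = 2.5000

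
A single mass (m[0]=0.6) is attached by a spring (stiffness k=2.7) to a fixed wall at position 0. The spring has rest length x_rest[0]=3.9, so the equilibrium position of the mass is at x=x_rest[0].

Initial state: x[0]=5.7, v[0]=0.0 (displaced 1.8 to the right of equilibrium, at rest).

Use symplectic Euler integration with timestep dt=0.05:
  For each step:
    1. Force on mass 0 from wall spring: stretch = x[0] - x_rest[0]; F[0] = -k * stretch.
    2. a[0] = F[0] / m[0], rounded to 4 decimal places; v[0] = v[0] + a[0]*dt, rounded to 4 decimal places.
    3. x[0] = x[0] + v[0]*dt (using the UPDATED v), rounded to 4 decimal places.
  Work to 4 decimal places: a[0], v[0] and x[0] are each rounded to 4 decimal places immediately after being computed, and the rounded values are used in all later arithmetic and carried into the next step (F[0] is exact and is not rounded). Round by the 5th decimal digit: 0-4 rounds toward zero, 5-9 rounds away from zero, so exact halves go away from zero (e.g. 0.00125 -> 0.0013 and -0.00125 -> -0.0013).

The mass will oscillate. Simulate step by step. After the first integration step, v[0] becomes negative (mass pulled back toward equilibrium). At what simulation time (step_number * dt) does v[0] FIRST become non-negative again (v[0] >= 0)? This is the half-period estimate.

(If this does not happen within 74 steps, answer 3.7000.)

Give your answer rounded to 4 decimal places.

Answer: 1.5000

Derivation:
Step 0: x=[5.7000] v=[0.0000]
Step 1: x=[5.6798] v=[-0.4050]
Step 2: x=[5.6395] v=[-0.8055]
Step 3: x=[5.5797] v=[-1.1969]
Step 4: x=[5.5010] v=[-1.5748]
Step 5: x=[5.4043] v=[-1.9350]
Step 6: x=[5.2906] v=[-2.2735]
Step 7: x=[5.1613] v=[-2.5864]
Step 8: x=[5.0178] v=[-2.8702]
Step 9: x=[4.8617] v=[-3.1217]
Step 10: x=[4.6948] v=[-3.3381]
Step 11: x=[4.5190] v=[-3.5169]
Step 12: x=[4.3362] v=[-3.6562]
Step 13: x=[4.1485] v=[-3.7543]
Step 14: x=[3.9580] v=[-3.8102]
Step 15: x=[3.7668] v=[-3.8233]
Step 16: x=[3.5771] v=[-3.7933]
Step 17: x=[3.3911] v=[-3.7206]
Step 18: x=[3.2108] v=[-3.6061]
Step 19: x=[3.0383] v=[-3.4510]
Step 20: x=[2.8754] v=[-3.2571]
Step 21: x=[2.7241] v=[-3.0266]
Step 22: x=[2.5860] v=[-2.7620]
Step 23: x=[2.4627] v=[-2.4664]
Step 24: x=[2.3556] v=[-2.1430]
Step 25: x=[2.2658] v=[-1.7955]
Step 26: x=[2.1944] v=[-1.4278]
Step 27: x=[2.1422] v=[-1.0440]
Step 28: x=[2.1098] v=[-0.6485]
Step 29: x=[2.0975] v=[-0.2457]
Step 30: x=[2.1055] v=[0.1599]
First v>=0 after going negative at step 30, time=1.5000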